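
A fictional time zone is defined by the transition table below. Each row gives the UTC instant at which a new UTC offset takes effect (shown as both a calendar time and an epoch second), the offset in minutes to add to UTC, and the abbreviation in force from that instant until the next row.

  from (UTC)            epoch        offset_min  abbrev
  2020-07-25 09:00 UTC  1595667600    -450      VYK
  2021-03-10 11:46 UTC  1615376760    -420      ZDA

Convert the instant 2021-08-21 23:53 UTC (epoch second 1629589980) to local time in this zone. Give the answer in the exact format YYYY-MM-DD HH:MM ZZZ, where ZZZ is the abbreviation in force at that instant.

2021-08-21 16:53 ZDA

Query: 2021-08-21 23:53 UTC
Rule 2/2 (ZDA, -07:00): 2021-03-10 11:46 UTC ≤ query < +∞
23·60 + 53 - 420 = 1013 min
1013 = 0·1440 + 1013; 1013 = 16·60 + 53 → 16:53, same day
→ 2021-08-21 16:53 ZDA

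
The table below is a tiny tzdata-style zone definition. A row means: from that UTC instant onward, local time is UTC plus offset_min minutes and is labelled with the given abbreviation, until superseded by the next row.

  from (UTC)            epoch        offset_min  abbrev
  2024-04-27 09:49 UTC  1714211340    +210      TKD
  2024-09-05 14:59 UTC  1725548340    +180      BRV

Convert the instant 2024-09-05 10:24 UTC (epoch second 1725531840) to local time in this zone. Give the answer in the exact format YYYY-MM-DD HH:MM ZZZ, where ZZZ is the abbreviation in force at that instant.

Query: 2024-09-05 10:24 UTC
Rule 1/2 (TKD, +03:30): 2024-04-27 09:49 UTC ≤ query < 2024-09-05 14:59 UTC
10·60 + 24 + 210 = 834 min
834 = 0·1440 + 834; 834 = 13·60 + 54 → 13:54, same day
→ 2024-09-05 13:54 TKD

2024-09-05 13:54 TKD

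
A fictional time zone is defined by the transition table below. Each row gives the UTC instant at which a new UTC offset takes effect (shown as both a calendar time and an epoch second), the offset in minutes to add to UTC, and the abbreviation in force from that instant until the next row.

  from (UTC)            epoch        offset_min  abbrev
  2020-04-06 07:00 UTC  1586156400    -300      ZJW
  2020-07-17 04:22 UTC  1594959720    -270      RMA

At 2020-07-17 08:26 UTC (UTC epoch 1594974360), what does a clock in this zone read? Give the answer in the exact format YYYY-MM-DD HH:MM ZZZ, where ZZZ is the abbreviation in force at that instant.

2020-07-17 03:56 RMA

Query: 2020-07-17 08:26 UTC
Rule 2/2 (RMA, -04:30): 2020-07-17 04:22 UTC ≤ query < +∞
8·60 + 26 - 270 = 236 min
236 = 0·1440 + 236; 236 = 3·60 + 56 → 03:56, same day
→ 2020-07-17 03:56 RMA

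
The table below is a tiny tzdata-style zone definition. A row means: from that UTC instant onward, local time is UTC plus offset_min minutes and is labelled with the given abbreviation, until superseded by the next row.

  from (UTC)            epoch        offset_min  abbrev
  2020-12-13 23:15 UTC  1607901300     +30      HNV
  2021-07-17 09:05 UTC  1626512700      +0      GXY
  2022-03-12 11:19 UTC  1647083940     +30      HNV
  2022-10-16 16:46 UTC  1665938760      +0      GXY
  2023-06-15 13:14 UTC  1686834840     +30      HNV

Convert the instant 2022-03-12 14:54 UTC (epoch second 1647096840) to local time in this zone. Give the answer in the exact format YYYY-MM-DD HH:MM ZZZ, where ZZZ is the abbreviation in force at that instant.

Query: 2022-03-12 14:54 UTC
Rule 3/5 (HNV, +00:30): 2022-03-12 11:19 UTC ≤ query < 2022-10-16 16:46 UTC
14·60 + 54 + 30 = 924 min
924 = 0·1440 + 924; 924 = 15·60 + 24 → 15:24, same day
→ 2022-03-12 15:24 HNV

2022-03-12 15:24 HNV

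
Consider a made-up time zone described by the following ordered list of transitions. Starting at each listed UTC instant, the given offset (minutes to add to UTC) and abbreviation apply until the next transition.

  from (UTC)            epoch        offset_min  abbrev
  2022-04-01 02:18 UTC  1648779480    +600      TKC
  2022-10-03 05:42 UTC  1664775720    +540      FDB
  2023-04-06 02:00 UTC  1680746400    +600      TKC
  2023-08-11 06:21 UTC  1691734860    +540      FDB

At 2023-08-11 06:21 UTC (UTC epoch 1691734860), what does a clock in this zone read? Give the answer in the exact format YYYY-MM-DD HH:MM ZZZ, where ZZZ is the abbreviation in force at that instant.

Query: 2023-08-11 06:21 UTC
Rule 4/4 (FDB, +09:00): 2023-08-11 06:21 UTC ≤ query < +∞
6·60 + 21 + 540 = 921 min
921 = 0·1440 + 921; 921 = 15·60 + 21 → 15:21, same day
→ 2023-08-11 15:21 FDB

2023-08-11 15:21 FDB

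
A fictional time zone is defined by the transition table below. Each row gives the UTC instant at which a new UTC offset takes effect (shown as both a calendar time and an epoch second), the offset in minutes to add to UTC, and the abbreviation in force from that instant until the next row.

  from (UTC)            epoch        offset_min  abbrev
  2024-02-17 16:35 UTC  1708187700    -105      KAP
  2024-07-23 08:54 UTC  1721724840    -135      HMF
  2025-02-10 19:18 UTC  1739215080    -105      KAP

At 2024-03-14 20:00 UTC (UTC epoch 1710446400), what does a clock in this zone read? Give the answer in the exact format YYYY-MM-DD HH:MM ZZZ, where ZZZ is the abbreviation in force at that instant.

Query: 2024-03-14 20:00 UTC
Rule 1/3 (KAP, -01:45): 2024-02-17 16:35 UTC ≤ query < 2024-07-23 08:54 UTC
20·60 + 0 - 105 = 1095 min
1095 = 0·1440 + 1095; 1095 = 18·60 + 15 → 18:15, same day
→ 2024-03-14 18:15 KAP

2024-03-14 18:15 KAP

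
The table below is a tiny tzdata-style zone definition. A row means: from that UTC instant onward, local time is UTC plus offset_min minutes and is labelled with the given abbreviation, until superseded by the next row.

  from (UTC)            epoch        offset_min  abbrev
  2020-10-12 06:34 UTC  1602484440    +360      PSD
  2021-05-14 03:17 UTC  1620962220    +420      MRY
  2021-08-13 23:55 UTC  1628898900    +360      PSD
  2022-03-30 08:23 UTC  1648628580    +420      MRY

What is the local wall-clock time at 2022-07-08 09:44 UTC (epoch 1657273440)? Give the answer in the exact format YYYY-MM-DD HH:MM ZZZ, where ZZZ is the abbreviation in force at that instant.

Query: 2022-07-08 09:44 UTC
Rule 4/4 (MRY, +07:00): 2022-03-30 08:23 UTC ≤ query < +∞
9·60 + 44 + 420 = 1004 min
1004 = 0·1440 + 1004; 1004 = 16·60 + 44 → 16:44, same day
→ 2022-07-08 16:44 MRY

2022-07-08 16:44 MRY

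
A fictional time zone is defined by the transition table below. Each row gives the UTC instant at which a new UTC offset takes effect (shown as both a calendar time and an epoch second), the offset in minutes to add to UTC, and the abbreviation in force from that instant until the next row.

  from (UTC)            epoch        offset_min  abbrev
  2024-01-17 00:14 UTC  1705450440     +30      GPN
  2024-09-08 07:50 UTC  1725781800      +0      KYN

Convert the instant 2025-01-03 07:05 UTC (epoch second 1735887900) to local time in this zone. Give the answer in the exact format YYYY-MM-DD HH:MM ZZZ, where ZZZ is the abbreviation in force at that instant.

Query: 2025-01-03 07:05 UTC
Rule 2/2 (KYN, +00:00): 2024-09-08 07:50 UTC ≤ query < +∞
7·60 + 5 + 0 = 425 min
425 = 0·1440 + 425; 425 = 7·60 + 5 → 07:05, same day
→ 2025-01-03 07:05 KYN

2025-01-03 07:05 KYN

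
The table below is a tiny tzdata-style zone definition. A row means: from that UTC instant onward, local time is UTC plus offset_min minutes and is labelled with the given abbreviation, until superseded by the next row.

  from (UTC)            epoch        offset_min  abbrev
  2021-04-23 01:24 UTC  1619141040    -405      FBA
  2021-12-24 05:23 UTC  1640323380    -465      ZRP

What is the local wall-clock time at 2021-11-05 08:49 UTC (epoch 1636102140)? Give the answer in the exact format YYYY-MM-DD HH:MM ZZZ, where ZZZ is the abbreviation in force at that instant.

2021-11-05 02:04 FBA

Query: 2021-11-05 08:49 UTC
Rule 1/2 (FBA, -06:45): 2021-04-23 01:24 UTC ≤ query < 2021-12-24 05:23 UTC
8·60 + 49 - 405 = 124 min
124 = 0·1440 + 124; 124 = 2·60 + 4 → 02:04, same day
→ 2021-11-05 02:04 FBA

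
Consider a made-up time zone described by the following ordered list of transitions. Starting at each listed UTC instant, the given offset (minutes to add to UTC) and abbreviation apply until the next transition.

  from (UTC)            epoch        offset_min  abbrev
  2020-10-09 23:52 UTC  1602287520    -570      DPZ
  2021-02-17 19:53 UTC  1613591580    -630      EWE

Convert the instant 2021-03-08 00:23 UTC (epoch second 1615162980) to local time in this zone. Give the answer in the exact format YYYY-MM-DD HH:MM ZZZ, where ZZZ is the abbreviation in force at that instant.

Query: 2021-03-08 00:23 UTC
Rule 2/2 (EWE, -10:30): 2021-02-17 19:53 UTC ≤ query < +∞
0·60 + 23 - 630 = -607 min
-607 = -1·1440 + 833; 833 = 13·60 + 53 → 13:53, 2021-03-08 - 1 day = 2021-03-07
→ 2021-03-07 13:53 EWE

2021-03-07 13:53 EWE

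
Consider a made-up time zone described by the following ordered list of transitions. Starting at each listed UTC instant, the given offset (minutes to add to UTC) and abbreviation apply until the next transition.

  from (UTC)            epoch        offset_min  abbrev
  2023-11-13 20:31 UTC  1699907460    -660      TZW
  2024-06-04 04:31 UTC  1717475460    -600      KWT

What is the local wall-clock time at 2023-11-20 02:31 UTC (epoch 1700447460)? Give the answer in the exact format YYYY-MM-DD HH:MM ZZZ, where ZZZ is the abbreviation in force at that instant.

2023-11-19 15:31 TZW

Query: 2023-11-20 02:31 UTC
Rule 1/2 (TZW, -11:00): 2023-11-13 20:31 UTC ≤ query < 2024-06-04 04:31 UTC
2·60 + 31 - 660 = -509 min
-509 = -1·1440 + 931; 931 = 15·60 + 31 → 15:31, 2023-11-20 - 1 day = 2023-11-19
→ 2023-11-19 15:31 TZW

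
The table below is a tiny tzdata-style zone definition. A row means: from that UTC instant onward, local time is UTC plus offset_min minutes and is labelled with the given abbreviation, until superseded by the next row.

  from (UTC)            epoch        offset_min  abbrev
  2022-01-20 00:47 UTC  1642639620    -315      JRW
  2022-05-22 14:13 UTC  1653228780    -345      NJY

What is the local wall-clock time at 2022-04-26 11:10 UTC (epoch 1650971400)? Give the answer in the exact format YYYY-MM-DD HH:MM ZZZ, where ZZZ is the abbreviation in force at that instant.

2022-04-26 05:55 JRW

Query: 2022-04-26 11:10 UTC
Rule 1/2 (JRW, -05:15): 2022-01-20 00:47 UTC ≤ query < 2022-05-22 14:13 UTC
11·60 + 10 - 315 = 355 min
355 = 0·1440 + 355; 355 = 5·60 + 55 → 05:55, same day
→ 2022-04-26 05:55 JRW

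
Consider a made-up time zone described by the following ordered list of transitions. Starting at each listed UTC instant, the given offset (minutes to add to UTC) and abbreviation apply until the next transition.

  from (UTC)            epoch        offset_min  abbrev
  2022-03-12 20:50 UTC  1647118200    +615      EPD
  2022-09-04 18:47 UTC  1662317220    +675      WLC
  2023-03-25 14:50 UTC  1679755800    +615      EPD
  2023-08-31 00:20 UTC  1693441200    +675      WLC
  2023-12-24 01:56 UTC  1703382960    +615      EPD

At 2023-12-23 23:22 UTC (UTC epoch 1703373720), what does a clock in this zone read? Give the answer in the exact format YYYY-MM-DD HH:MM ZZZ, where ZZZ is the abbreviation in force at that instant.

2023-12-24 10:37 WLC

Query: 2023-12-23 23:22 UTC
Rule 4/5 (WLC, +11:15): 2023-08-31 00:20 UTC ≤ query < 2023-12-24 01:56 UTC
23·60 + 22 + 675 = 2077 min
2077 = 1·1440 + 637; 637 = 10·60 + 37 → 10:37, 2023-12-23 + 1 day = 2023-12-24
→ 2023-12-24 10:37 WLC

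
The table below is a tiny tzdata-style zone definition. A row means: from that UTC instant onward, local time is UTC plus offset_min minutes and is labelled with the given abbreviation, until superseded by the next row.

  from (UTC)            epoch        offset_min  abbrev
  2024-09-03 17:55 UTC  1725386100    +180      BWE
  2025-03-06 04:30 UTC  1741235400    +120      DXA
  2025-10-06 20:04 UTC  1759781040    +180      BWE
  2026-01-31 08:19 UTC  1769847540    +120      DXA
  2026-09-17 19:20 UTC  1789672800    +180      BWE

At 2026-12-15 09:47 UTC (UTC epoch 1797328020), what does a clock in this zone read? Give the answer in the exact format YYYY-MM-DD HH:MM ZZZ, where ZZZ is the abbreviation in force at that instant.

2026-12-15 12:47 BWE

Query: 2026-12-15 09:47 UTC
Rule 5/5 (BWE, +03:00): 2026-09-17 19:20 UTC ≤ query < +∞
9·60 + 47 + 180 = 767 min
767 = 0·1440 + 767; 767 = 12·60 + 47 → 12:47, same day
→ 2026-12-15 12:47 BWE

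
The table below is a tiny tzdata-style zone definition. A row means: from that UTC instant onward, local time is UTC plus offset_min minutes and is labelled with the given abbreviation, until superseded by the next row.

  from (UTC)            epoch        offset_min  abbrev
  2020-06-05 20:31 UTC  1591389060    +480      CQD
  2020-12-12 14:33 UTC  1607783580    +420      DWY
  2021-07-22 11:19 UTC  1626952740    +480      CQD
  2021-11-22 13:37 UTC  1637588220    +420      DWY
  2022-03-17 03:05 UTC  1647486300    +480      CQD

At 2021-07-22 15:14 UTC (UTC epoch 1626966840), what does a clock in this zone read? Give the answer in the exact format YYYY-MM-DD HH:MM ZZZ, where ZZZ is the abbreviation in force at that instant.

Query: 2021-07-22 15:14 UTC
Rule 3/5 (CQD, +08:00): 2021-07-22 11:19 UTC ≤ query < 2021-11-22 13:37 UTC
15·60 + 14 + 480 = 1394 min
1394 = 0·1440 + 1394; 1394 = 23·60 + 14 → 23:14, same day
→ 2021-07-22 23:14 CQD

2021-07-22 23:14 CQD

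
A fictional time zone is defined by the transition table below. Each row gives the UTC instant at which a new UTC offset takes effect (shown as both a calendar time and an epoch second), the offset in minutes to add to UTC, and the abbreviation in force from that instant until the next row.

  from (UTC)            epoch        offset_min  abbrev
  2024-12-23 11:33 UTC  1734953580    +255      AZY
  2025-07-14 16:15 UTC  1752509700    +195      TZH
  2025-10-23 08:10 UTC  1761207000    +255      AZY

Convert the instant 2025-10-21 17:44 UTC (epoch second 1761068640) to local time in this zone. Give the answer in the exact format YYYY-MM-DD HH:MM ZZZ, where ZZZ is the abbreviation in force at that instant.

2025-10-21 20:59 TZH

Query: 2025-10-21 17:44 UTC
Rule 2/3 (TZH, +03:15): 2025-07-14 16:15 UTC ≤ query < 2025-10-23 08:10 UTC
17·60 + 44 + 195 = 1259 min
1259 = 0·1440 + 1259; 1259 = 20·60 + 59 → 20:59, same day
→ 2025-10-21 20:59 TZH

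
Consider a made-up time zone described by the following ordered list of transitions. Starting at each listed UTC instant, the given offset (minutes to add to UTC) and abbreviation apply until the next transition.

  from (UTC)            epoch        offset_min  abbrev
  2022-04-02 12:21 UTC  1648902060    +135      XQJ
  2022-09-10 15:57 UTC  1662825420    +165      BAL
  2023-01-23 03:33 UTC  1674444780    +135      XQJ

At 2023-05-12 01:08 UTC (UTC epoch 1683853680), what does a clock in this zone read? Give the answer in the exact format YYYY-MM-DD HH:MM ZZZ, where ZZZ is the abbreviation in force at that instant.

Query: 2023-05-12 01:08 UTC
Rule 3/3 (XQJ, +02:15): 2023-01-23 03:33 UTC ≤ query < +∞
1·60 + 8 + 135 = 203 min
203 = 0·1440 + 203; 203 = 3·60 + 23 → 03:23, same day
→ 2023-05-12 03:23 XQJ

2023-05-12 03:23 XQJ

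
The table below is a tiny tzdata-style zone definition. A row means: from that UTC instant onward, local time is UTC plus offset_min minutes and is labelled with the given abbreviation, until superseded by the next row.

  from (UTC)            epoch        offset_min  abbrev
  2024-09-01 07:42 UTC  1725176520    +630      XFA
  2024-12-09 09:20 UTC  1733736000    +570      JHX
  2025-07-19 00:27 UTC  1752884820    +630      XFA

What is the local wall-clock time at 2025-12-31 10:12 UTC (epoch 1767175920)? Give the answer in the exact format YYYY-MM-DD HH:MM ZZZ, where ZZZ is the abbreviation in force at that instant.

Query: 2025-12-31 10:12 UTC
Rule 3/3 (XFA, +10:30): 2025-07-19 00:27 UTC ≤ query < +∞
10·60 + 12 + 630 = 1242 min
1242 = 0·1440 + 1242; 1242 = 20·60 + 42 → 20:42, same day
→ 2025-12-31 20:42 XFA

2025-12-31 20:42 XFA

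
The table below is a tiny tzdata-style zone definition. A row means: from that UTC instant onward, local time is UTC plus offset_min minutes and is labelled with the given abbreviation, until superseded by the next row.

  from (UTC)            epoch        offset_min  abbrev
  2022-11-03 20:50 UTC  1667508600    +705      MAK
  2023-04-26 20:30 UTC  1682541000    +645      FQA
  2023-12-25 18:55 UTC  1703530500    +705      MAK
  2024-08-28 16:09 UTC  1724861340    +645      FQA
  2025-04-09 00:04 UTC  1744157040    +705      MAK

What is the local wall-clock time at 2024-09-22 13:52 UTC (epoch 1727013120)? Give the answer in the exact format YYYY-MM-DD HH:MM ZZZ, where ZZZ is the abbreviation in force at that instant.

Query: 2024-09-22 13:52 UTC
Rule 4/5 (FQA, +10:45): 2024-08-28 16:09 UTC ≤ query < 2025-04-09 00:04 UTC
13·60 + 52 + 645 = 1477 min
1477 = 1·1440 + 37; 37 = 0·60 + 37 → 00:37, 2024-09-22 + 1 day = 2024-09-23
→ 2024-09-23 00:37 FQA

2024-09-23 00:37 FQA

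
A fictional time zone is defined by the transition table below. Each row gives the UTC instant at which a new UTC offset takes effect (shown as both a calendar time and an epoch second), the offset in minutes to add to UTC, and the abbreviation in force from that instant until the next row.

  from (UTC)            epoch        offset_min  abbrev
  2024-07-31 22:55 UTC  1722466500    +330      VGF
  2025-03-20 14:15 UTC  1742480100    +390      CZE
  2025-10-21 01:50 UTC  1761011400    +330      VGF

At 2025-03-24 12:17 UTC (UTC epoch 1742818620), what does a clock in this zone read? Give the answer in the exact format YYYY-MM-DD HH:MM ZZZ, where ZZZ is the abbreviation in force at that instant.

2025-03-24 18:47 CZE

Query: 2025-03-24 12:17 UTC
Rule 2/3 (CZE, +06:30): 2025-03-20 14:15 UTC ≤ query < 2025-10-21 01:50 UTC
12·60 + 17 + 390 = 1127 min
1127 = 0·1440 + 1127; 1127 = 18·60 + 47 → 18:47, same day
→ 2025-03-24 18:47 CZE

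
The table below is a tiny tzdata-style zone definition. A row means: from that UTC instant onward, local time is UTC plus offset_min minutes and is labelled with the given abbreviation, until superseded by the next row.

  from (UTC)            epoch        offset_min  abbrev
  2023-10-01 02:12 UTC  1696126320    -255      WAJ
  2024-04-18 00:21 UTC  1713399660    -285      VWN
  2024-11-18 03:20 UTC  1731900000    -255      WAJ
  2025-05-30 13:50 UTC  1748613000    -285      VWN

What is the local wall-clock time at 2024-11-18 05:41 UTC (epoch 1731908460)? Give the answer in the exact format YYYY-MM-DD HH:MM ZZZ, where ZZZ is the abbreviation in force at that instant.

2024-11-18 01:26 WAJ

Query: 2024-11-18 05:41 UTC
Rule 3/4 (WAJ, -04:15): 2024-11-18 03:20 UTC ≤ query < 2025-05-30 13:50 UTC
5·60 + 41 - 255 = 86 min
86 = 0·1440 + 86; 86 = 1·60 + 26 → 01:26, same day
→ 2024-11-18 01:26 WAJ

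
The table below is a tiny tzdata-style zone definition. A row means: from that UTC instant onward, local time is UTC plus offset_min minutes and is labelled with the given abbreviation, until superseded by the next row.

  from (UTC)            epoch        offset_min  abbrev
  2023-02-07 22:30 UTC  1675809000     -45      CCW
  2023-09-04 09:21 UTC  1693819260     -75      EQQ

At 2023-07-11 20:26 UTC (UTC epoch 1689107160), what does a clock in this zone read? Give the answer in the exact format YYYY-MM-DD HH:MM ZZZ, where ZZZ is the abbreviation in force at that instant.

2023-07-11 19:41 CCW

Query: 2023-07-11 20:26 UTC
Rule 1/2 (CCW, -00:45): 2023-02-07 22:30 UTC ≤ query < 2023-09-04 09:21 UTC
20·60 + 26 - 45 = 1181 min
1181 = 0·1440 + 1181; 1181 = 19·60 + 41 → 19:41, same day
→ 2023-07-11 19:41 CCW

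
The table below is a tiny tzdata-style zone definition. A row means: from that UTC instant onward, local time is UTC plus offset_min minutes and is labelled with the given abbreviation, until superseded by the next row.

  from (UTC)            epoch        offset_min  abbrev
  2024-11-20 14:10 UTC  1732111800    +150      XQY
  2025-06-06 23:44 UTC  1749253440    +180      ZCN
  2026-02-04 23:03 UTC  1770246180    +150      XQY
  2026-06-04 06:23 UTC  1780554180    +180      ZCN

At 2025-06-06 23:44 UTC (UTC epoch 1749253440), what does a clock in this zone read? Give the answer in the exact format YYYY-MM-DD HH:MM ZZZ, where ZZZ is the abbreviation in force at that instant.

Query: 2025-06-06 23:44 UTC
Rule 2/4 (ZCN, +03:00): 2025-06-06 23:44 UTC ≤ query < 2026-02-04 23:03 UTC
23·60 + 44 + 180 = 1604 min
1604 = 1·1440 + 164; 164 = 2·60 + 44 → 02:44, 2025-06-06 + 1 day = 2025-06-07
→ 2025-06-07 02:44 ZCN

2025-06-07 02:44 ZCN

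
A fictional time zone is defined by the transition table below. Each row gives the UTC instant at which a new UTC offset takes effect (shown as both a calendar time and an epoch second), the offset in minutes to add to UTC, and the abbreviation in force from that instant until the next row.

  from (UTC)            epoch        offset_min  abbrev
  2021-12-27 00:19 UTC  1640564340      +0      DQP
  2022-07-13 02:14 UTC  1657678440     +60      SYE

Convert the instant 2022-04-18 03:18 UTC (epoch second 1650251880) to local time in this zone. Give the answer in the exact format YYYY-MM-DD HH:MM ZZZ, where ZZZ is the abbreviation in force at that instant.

2022-04-18 03:18 DQP

Query: 2022-04-18 03:18 UTC
Rule 1/2 (DQP, +00:00): 2021-12-27 00:19 UTC ≤ query < 2022-07-13 02:14 UTC
3·60 + 18 + 0 = 198 min
198 = 0·1440 + 198; 198 = 3·60 + 18 → 03:18, same day
→ 2022-04-18 03:18 DQP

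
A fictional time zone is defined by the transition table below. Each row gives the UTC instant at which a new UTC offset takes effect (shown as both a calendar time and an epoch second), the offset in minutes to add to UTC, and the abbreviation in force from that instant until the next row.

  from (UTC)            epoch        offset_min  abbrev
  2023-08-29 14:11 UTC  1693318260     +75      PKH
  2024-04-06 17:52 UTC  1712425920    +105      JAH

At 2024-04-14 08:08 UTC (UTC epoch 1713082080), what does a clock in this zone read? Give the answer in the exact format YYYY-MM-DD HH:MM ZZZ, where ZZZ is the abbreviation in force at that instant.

Query: 2024-04-14 08:08 UTC
Rule 2/2 (JAH, +01:45): 2024-04-06 17:52 UTC ≤ query < +∞
8·60 + 8 + 105 = 593 min
593 = 0·1440 + 593; 593 = 9·60 + 53 → 09:53, same day
→ 2024-04-14 09:53 JAH

2024-04-14 09:53 JAH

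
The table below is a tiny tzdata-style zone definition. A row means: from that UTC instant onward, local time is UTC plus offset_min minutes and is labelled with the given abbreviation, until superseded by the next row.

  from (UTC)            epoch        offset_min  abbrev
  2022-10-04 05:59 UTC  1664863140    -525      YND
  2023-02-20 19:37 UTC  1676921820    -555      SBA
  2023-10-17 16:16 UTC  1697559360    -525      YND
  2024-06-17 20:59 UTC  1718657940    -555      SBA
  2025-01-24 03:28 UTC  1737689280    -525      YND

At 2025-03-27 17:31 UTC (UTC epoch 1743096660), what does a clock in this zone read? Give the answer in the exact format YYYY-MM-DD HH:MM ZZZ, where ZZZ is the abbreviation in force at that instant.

Query: 2025-03-27 17:31 UTC
Rule 5/5 (YND, -08:45): 2025-01-24 03:28 UTC ≤ query < +∞
17·60 + 31 - 525 = 526 min
526 = 0·1440 + 526; 526 = 8·60 + 46 → 08:46, same day
→ 2025-03-27 08:46 YND

2025-03-27 08:46 YND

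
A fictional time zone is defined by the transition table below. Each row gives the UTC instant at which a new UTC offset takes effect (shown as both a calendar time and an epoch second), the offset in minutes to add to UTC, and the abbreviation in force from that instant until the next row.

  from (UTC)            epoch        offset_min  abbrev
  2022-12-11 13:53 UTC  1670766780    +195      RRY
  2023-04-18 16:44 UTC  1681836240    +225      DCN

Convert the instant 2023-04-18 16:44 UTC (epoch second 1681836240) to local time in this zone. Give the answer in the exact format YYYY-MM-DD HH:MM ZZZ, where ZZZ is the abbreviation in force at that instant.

Query: 2023-04-18 16:44 UTC
Rule 2/2 (DCN, +03:45): 2023-04-18 16:44 UTC ≤ query < +∞
16·60 + 44 + 225 = 1229 min
1229 = 0·1440 + 1229; 1229 = 20·60 + 29 → 20:29, same day
→ 2023-04-18 20:29 DCN

2023-04-18 20:29 DCN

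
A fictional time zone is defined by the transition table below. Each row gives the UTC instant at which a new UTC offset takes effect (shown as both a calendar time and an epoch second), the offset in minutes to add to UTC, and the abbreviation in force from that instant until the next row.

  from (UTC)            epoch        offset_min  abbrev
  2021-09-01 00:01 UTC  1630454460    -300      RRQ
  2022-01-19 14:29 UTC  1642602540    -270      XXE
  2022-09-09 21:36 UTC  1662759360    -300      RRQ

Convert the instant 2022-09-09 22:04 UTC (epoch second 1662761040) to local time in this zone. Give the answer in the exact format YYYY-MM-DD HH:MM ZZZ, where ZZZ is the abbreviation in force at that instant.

Query: 2022-09-09 22:04 UTC
Rule 3/3 (RRQ, -05:00): 2022-09-09 21:36 UTC ≤ query < +∞
22·60 + 4 - 300 = 1024 min
1024 = 0·1440 + 1024; 1024 = 17·60 + 4 → 17:04, same day
→ 2022-09-09 17:04 RRQ

2022-09-09 17:04 RRQ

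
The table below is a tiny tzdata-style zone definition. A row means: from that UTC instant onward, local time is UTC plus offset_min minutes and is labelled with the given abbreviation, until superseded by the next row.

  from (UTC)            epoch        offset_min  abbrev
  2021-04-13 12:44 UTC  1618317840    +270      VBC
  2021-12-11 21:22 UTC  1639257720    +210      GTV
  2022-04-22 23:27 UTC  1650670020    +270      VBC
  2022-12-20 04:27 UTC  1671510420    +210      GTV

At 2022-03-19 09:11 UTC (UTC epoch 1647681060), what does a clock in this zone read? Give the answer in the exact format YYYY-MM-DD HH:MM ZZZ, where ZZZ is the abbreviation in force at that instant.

Query: 2022-03-19 09:11 UTC
Rule 2/4 (GTV, +03:30): 2021-12-11 21:22 UTC ≤ query < 2022-04-22 23:27 UTC
9·60 + 11 + 210 = 761 min
761 = 0·1440 + 761; 761 = 12·60 + 41 → 12:41, same day
→ 2022-03-19 12:41 GTV

2022-03-19 12:41 GTV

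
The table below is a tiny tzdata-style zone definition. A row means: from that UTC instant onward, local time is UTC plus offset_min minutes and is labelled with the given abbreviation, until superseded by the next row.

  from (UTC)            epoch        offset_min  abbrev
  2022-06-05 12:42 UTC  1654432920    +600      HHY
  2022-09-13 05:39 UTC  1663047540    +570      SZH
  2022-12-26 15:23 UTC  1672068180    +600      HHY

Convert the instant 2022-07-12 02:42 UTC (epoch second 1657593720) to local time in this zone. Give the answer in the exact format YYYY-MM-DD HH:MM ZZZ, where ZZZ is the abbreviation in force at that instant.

2022-07-12 12:42 HHY

Query: 2022-07-12 02:42 UTC
Rule 1/3 (HHY, +10:00): 2022-06-05 12:42 UTC ≤ query < 2022-09-13 05:39 UTC
2·60 + 42 + 600 = 762 min
762 = 0·1440 + 762; 762 = 12·60 + 42 → 12:42, same day
→ 2022-07-12 12:42 HHY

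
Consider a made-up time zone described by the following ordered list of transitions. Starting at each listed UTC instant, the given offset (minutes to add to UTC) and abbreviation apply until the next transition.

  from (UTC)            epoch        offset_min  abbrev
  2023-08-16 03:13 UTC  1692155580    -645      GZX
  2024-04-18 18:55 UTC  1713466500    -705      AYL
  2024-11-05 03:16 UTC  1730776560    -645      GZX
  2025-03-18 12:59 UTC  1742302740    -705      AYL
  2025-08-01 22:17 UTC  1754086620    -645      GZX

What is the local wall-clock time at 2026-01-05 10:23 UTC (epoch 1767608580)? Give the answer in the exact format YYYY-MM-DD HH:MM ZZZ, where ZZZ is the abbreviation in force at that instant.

2026-01-04 23:38 GZX

Query: 2026-01-05 10:23 UTC
Rule 5/5 (GZX, -10:45): 2025-08-01 22:17 UTC ≤ query < +∞
10·60 + 23 - 645 = -22 min
-22 = -1·1440 + 1418; 1418 = 23·60 + 38 → 23:38, 2026-01-05 - 1 day = 2026-01-04
→ 2026-01-04 23:38 GZX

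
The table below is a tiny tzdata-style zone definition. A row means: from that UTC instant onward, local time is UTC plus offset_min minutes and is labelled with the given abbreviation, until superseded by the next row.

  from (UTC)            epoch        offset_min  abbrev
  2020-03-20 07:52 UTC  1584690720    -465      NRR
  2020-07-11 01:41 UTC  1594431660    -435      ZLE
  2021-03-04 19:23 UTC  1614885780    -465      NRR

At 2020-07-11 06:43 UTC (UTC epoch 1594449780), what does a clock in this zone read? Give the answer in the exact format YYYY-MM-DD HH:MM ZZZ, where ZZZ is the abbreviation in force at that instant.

2020-07-10 23:28 ZLE

Query: 2020-07-11 06:43 UTC
Rule 2/3 (ZLE, -07:15): 2020-07-11 01:41 UTC ≤ query < 2021-03-04 19:23 UTC
6·60 + 43 - 435 = -32 min
-32 = -1·1440 + 1408; 1408 = 23·60 + 28 → 23:28, 2020-07-11 - 1 day = 2020-07-10
→ 2020-07-10 23:28 ZLE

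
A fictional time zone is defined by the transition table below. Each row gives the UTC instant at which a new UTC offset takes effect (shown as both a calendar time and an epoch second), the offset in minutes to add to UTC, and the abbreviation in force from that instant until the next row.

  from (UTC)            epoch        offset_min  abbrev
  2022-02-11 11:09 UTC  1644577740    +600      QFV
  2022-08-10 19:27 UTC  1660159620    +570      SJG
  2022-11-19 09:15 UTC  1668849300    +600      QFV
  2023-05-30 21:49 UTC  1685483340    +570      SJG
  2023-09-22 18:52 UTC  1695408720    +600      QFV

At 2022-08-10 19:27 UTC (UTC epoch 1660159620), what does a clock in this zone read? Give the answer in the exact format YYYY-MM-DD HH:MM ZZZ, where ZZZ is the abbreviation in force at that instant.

2022-08-11 04:57 SJG

Query: 2022-08-10 19:27 UTC
Rule 2/5 (SJG, +09:30): 2022-08-10 19:27 UTC ≤ query < 2022-11-19 09:15 UTC
19·60 + 27 + 570 = 1737 min
1737 = 1·1440 + 297; 297 = 4·60 + 57 → 04:57, 2022-08-10 + 1 day = 2022-08-11
→ 2022-08-11 04:57 SJG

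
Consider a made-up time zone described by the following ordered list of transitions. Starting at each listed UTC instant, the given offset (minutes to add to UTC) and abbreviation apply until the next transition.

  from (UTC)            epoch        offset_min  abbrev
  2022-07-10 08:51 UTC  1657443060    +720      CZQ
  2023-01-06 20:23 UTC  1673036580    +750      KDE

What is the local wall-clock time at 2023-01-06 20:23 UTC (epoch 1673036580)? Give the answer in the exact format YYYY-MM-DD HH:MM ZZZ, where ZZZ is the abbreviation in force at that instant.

Query: 2023-01-06 20:23 UTC
Rule 2/2 (KDE, +12:30): 2023-01-06 20:23 UTC ≤ query < +∞
20·60 + 23 + 750 = 1973 min
1973 = 1·1440 + 533; 533 = 8·60 + 53 → 08:53, 2023-01-06 + 1 day = 2023-01-07
→ 2023-01-07 08:53 KDE

2023-01-07 08:53 KDE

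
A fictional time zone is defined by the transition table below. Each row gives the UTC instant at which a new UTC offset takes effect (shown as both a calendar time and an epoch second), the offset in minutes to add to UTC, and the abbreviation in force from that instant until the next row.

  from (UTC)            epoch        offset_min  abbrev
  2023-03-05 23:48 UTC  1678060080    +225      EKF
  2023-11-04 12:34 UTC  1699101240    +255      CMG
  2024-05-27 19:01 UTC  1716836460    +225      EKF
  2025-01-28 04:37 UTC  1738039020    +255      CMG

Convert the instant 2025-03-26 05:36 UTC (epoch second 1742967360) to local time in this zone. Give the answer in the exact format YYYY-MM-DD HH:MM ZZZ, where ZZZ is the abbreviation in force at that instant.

2025-03-26 09:51 CMG

Query: 2025-03-26 05:36 UTC
Rule 4/4 (CMG, +04:15): 2025-01-28 04:37 UTC ≤ query < +∞
5·60 + 36 + 255 = 591 min
591 = 0·1440 + 591; 591 = 9·60 + 51 → 09:51, same day
→ 2025-03-26 09:51 CMG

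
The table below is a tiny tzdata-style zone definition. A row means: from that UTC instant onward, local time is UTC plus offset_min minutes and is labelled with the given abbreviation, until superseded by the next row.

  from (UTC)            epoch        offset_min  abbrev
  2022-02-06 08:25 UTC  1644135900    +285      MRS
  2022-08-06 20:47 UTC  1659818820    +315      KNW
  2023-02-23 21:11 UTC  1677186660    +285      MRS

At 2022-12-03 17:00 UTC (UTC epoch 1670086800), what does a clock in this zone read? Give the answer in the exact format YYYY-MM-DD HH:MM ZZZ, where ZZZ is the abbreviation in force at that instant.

2022-12-03 22:15 KNW

Query: 2022-12-03 17:00 UTC
Rule 2/3 (KNW, +05:15): 2022-08-06 20:47 UTC ≤ query < 2023-02-23 21:11 UTC
17·60 + 0 + 315 = 1335 min
1335 = 0·1440 + 1335; 1335 = 22·60 + 15 → 22:15, same day
→ 2022-12-03 22:15 KNW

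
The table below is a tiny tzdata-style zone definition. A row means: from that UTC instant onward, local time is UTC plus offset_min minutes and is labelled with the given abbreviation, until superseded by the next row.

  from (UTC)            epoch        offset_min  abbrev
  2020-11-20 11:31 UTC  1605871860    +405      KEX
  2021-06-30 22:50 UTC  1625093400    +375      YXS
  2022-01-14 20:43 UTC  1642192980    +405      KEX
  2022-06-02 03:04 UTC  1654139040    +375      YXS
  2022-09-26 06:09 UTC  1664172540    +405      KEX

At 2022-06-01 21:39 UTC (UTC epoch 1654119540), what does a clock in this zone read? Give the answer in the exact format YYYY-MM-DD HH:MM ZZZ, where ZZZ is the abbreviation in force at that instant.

Query: 2022-06-01 21:39 UTC
Rule 3/5 (KEX, +06:45): 2022-01-14 20:43 UTC ≤ query < 2022-06-02 03:04 UTC
21·60 + 39 + 405 = 1704 min
1704 = 1·1440 + 264; 264 = 4·60 + 24 → 04:24, 2022-06-01 + 1 day = 2022-06-02
→ 2022-06-02 04:24 KEX

2022-06-02 04:24 KEX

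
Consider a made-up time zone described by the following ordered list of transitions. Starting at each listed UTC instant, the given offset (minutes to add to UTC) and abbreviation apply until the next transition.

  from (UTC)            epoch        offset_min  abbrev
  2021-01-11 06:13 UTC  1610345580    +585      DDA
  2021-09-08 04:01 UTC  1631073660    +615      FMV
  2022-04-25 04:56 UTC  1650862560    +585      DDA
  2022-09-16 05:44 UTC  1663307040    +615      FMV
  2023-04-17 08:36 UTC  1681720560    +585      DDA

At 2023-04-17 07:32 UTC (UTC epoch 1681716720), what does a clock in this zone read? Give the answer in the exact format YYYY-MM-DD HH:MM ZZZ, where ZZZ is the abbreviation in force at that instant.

Query: 2023-04-17 07:32 UTC
Rule 4/5 (FMV, +10:15): 2022-09-16 05:44 UTC ≤ query < 2023-04-17 08:36 UTC
7·60 + 32 + 615 = 1067 min
1067 = 0·1440 + 1067; 1067 = 17·60 + 47 → 17:47, same day
→ 2023-04-17 17:47 FMV

2023-04-17 17:47 FMV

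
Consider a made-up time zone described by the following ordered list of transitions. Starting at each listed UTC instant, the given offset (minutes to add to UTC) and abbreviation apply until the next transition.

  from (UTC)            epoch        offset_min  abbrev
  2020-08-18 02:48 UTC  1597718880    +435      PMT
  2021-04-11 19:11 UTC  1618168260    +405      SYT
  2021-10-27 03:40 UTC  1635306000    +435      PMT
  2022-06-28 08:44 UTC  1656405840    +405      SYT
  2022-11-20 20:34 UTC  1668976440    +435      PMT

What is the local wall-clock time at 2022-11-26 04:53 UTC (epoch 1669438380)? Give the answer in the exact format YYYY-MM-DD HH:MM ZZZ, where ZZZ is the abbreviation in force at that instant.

Query: 2022-11-26 04:53 UTC
Rule 5/5 (PMT, +07:15): 2022-11-20 20:34 UTC ≤ query < +∞
4·60 + 53 + 435 = 728 min
728 = 0·1440 + 728; 728 = 12·60 + 8 → 12:08, same day
→ 2022-11-26 12:08 PMT

2022-11-26 12:08 PMT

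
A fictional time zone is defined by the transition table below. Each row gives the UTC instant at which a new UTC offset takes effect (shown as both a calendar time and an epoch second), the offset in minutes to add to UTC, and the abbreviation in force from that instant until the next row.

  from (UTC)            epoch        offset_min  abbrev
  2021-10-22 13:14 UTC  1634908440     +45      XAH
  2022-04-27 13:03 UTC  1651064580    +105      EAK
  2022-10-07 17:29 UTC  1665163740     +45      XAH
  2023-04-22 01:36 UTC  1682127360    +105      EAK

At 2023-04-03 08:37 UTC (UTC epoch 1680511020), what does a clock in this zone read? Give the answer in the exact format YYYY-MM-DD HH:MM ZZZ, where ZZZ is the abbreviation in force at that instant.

Query: 2023-04-03 08:37 UTC
Rule 3/4 (XAH, +00:45): 2022-10-07 17:29 UTC ≤ query < 2023-04-22 01:36 UTC
8·60 + 37 + 45 = 562 min
562 = 0·1440 + 562; 562 = 9·60 + 22 → 09:22, same day
→ 2023-04-03 09:22 XAH

2023-04-03 09:22 XAH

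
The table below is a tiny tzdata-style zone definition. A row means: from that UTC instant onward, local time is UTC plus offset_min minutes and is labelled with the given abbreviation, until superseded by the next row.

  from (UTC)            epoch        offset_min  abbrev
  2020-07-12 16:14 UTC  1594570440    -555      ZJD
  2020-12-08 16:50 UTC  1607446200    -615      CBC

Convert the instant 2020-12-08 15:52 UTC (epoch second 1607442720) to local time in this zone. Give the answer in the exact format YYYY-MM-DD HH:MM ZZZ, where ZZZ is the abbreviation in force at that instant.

2020-12-08 06:37 ZJD

Query: 2020-12-08 15:52 UTC
Rule 1/2 (ZJD, -09:15): 2020-07-12 16:14 UTC ≤ query < 2020-12-08 16:50 UTC
15·60 + 52 - 555 = 397 min
397 = 0·1440 + 397; 397 = 6·60 + 37 → 06:37, same day
→ 2020-12-08 06:37 ZJD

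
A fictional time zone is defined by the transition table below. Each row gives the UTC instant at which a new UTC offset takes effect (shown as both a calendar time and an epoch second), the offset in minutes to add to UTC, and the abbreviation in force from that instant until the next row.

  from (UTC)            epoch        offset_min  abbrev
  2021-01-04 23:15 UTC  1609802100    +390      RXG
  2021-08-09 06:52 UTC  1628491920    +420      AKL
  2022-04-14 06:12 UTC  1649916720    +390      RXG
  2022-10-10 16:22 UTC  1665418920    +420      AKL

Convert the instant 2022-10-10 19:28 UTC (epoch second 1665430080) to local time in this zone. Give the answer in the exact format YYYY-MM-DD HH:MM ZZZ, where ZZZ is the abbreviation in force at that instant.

Query: 2022-10-10 19:28 UTC
Rule 4/4 (AKL, +07:00): 2022-10-10 16:22 UTC ≤ query < +∞
19·60 + 28 + 420 = 1588 min
1588 = 1·1440 + 148; 148 = 2·60 + 28 → 02:28, 2022-10-10 + 1 day = 2022-10-11
→ 2022-10-11 02:28 AKL

2022-10-11 02:28 AKL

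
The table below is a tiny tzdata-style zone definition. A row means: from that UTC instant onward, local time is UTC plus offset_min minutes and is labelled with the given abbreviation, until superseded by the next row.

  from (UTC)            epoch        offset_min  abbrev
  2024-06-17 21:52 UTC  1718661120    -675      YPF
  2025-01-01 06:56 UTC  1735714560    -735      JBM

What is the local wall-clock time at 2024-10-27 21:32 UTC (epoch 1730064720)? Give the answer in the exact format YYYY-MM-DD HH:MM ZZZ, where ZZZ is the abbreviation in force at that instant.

Query: 2024-10-27 21:32 UTC
Rule 1/2 (YPF, -11:15): 2024-06-17 21:52 UTC ≤ query < 2025-01-01 06:56 UTC
21·60 + 32 - 675 = 617 min
617 = 0·1440 + 617; 617 = 10·60 + 17 → 10:17, same day
→ 2024-10-27 10:17 YPF

2024-10-27 10:17 YPF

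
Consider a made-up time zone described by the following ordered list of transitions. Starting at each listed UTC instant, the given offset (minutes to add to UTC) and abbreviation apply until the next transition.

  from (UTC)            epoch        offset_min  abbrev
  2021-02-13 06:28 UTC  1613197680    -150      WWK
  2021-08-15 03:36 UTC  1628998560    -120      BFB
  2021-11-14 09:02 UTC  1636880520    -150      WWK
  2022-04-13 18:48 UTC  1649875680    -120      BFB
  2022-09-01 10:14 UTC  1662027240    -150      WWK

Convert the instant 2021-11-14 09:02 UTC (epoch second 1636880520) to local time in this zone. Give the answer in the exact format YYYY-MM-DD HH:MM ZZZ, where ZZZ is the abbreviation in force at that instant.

Query: 2021-11-14 09:02 UTC
Rule 3/5 (WWK, -02:30): 2021-11-14 09:02 UTC ≤ query < 2022-04-13 18:48 UTC
9·60 + 2 - 150 = 392 min
392 = 0·1440 + 392; 392 = 6·60 + 32 → 06:32, same day
→ 2021-11-14 06:32 WWK

2021-11-14 06:32 WWK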